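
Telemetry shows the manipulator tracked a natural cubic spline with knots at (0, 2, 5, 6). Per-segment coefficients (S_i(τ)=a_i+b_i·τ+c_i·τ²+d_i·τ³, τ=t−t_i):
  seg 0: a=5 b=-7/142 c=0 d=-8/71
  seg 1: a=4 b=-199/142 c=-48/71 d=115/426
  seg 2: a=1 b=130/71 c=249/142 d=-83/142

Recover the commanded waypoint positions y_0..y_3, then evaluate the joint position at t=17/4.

y_0 = S_0(0) = a_0 = 5
y_1 = S_1(0) = a_1 = 4
y_2 = S_2(0) = a_2 = 1
y_3 = S_2(1) = 4
t_q=17/4 is in segment 1 (τ=9/4); S_1(τ)=4537/9088

y_0=5 y_1=4 y_2=1 y_3=4
S(17/4) = 4537/9088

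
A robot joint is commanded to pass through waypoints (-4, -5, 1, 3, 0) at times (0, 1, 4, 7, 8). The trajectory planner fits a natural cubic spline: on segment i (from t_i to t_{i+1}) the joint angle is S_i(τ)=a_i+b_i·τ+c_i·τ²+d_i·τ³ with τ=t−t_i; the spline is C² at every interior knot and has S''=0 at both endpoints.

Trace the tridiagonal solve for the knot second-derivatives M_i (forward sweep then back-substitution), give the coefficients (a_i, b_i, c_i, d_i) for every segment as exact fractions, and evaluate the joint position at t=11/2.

Δ: Δ0=-1, Δ1=2, Δ2=2/3, Δ3=-3
row 1: diag=8, rhs=18; c'=3/8, d'=9/4
row 2: denom=12−3·3/8=87/8; d'=(-8−3·9/4)/(87/8)=-118/87
row 3: denom=8−3·8/29=208/29; d'=(-22−3·-118/87)/(208/29)=-5/2
back: M3=-5/2
back: M2=-118/87−8/29·-5/2=-2/3
back: M1=9/4−3/8·-2/3=5/2
M: M0=0, M1=5/2, M2=-2/3, M3=-5/2, M4=0
seg 0: a=-4, c=M0/2=0, d=(M1−M0)/(6·1)=5/12, b=Δ0−h0·(2M0+M1)/6=-17/12
seg 1: a=-5, c=M1/2=5/4, d=(M2−M1)/(6·3)=-19/108, b=Δ1−h1·(2M1+M2)/6=-1/6
seg 2: a=1, c=M2/2=-1/3, d=(M3−M2)/(6·3)=-11/108, b=Δ2−h2·(2M2+M3)/6=31/12
seg 3: a=3, c=M3/2=-5/4, d=(M4−M3)/(6·1)=5/12, b=Δ3−h3·(2M3+M4)/6=-13/6
t_q=11/2 → seg 2, τ=3/2; S=1+31/12·τ+-1/3·τ²+-11/108·τ³=121/32

  seg 0: a=-4 b=-17/12 c=0 d=5/12
  seg 1: a=-5 b=-1/6 c=5/4 d=-19/108
  seg 2: a=1 b=31/12 c=-1/3 d=-11/108
  seg 3: a=3 b=-13/6 c=-5/4 d=5/12
S(11/2) = 121/32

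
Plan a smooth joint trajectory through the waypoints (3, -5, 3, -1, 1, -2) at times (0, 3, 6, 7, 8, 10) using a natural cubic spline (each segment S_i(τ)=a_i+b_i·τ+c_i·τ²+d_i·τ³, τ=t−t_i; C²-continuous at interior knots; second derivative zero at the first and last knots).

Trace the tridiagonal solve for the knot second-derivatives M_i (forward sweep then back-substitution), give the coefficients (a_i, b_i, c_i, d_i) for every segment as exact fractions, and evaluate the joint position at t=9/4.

Δ: Δ0=-8/3, Δ1=8/3, Δ2=-4, Δ3=2, Δ4=-3/2
row 1: diag=12, rhs=32; c'=1/4, d'=8/3
row 2: denom=8−3·1/4=29/4; d'=(-40−3·8/3)/(29/4)=-192/29
row 3: denom=4−1·4/29=112/29; d'=(36−1·-192/29)/(112/29)=309/28
row 4: denom=6−1·29/112=643/112; d'=(-21−1·309/28)/(643/112)=-3588/643
back: M4=-3588/643
back: M3=309/28−29/112·-3588/643=8025/643
back: M2=-192/29−4/29·8025/643=-5364/643
back: M1=8/3−1/4·-5364/643=9167/1929
M: M0=0, M1=9167/1929, M2=-5364/643, M3=8025/643, M4=-3588/643, M5=0
seg 0: a=3, c=M0/2=0, d=(M1−M0)/(6·3)=9167/34722, b=Δ0−h0·(2M0+M1)/6=-6485/1286
seg 1: a=-5, c=M1/2=9167/3858, d=(M2−M1)/(6·3)=-25259/34722, b=Δ1−h1·(2M1+M2)/6=1341/643
seg 2: a=3, c=M2/2=-2682/643, d=(M3−M2)/(6·1)=4463/1286, b=Δ2−h2·(2M2+M3)/6=-4243/1286
seg 3: a=-1, c=M3/2=8025/1286, d=(M4−M3)/(6·1)=-3871/1286, b=Δ3−h3·(2M3+M4)/6=-791/643
seg 4: a=1, c=M4/2=-1794/643, d=(M5−M4)/(6·2)=299/643, b=Δ4−h4·(2M4+M5)/6=2855/1286
t_q=9/4 → seg 0, τ=9/4; S=3+-6485/1286·τ+0·τ²+9167/34722·τ³=-439419/82304

  seg 0: a=3 b=-6485/1286 c=0 d=9167/34722
  seg 1: a=-5 b=1341/643 c=9167/3858 d=-25259/34722
  seg 2: a=3 b=-4243/1286 c=-2682/643 d=4463/1286
  seg 3: a=-1 b=-791/643 c=8025/1286 d=-3871/1286
  seg 4: a=1 b=2855/1286 c=-1794/643 d=299/643
S(9/4) = -439419/82304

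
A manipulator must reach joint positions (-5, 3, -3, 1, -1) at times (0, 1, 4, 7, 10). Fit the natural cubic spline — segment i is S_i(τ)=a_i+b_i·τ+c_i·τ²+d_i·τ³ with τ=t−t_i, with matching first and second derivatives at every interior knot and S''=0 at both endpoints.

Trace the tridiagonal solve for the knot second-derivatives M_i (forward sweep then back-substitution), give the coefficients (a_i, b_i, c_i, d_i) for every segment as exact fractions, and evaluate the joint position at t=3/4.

  seg 0: a=-5 b=772/81 c=0 d=-124/81
  seg 1: a=3 b=400/81 c=-124/27 d=554/729
  seg 2: a=-3 b=-170/81 c=182/81 d=-268/729
  seg 3: a=1 b=118/81 c=-86/81 d=86/729
S(3/4) = 649/432

Δ: Δ0=8, Δ1=-2, Δ2=4/3, Δ3=-2/3
row 1: diag=8, rhs=-60; c'=3/8, d'=-15/2
row 2: denom=12−3·3/8=87/8; d'=(20−3·-15/2)/(87/8)=340/87
row 3: denom=12−3·8/29=324/29; d'=(-12−3·340/87)/(324/29)=-172/81
back: M3=-172/81
back: M2=340/87−8/29·-172/81=364/81
back: M1=-15/2−3/8·364/81=-248/27
M: M0=0, M1=-248/27, M2=364/81, M3=-172/81, M4=0
seg 0: a=-5, c=M0/2=0, d=(M1−M0)/(6·1)=-124/81, b=Δ0−h0·(2M0+M1)/6=772/81
seg 1: a=3, c=M1/2=-124/27, d=(M2−M1)/(6·3)=554/729, b=Δ1−h1·(2M1+M2)/6=400/81
seg 2: a=-3, c=M2/2=182/81, d=(M3−M2)/(6·3)=-268/729, b=Δ2−h2·(2M2+M3)/6=-170/81
seg 3: a=1, c=M3/2=-86/81, d=(M4−M3)/(6·3)=86/729, b=Δ3−h3·(2M3+M4)/6=118/81
t_q=3/4 → seg 0, τ=3/4; S=-5+772/81·τ+0·τ²+-124/81·τ³=649/432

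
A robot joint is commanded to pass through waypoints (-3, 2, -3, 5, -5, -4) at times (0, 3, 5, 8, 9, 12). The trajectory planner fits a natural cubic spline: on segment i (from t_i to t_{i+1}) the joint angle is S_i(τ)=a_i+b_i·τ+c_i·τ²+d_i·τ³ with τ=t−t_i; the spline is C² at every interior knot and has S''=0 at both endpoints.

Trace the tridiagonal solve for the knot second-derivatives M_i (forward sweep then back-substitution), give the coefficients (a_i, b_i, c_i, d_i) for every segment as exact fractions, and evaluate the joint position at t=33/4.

  seg 0: a=-3 b=1101/296 c=0 d=-1823/7992
  seg 1: a=2 b=-361/148 c=-1823/888 d=449/444
  seg 2: a=-3 b=659/444 c=3565/888 d=-3215/2664
  seg 3: a=5 b=-6227/888 c=-760/111 d=3427/888
  seg 4: a=-5 b=-1351/148 c=4201/888 d=-4201/7992
S(33/4) = 54545/18944

Δ: Δ0=5/3, Δ1=-5/2, Δ2=8/3, Δ3=-10, Δ4=1/3
row 1: diag=10, rhs=-25; c'=1/5, d'=-5/2
row 2: denom=10−2·1/5=48/5; d'=(31−2·-5/2)/(48/5)=15/4
row 3: denom=8−3·5/16=113/16; d'=(-76−3·15/4)/(113/16)=-1396/113
row 4: denom=8−1·16/113=888/113; d'=(62−1·-1396/113)/(888/113)=4201/444
back: M4=4201/444
back: M3=-1396/113−16/113·4201/444=-1520/111
back: M2=15/4−5/16·-1520/111=3565/444
back: M1=-5/2−1/5·3565/444=-1823/444
M: M0=0, M1=-1823/444, M2=3565/444, M3=-1520/111, M4=4201/444, M5=0
seg 0: a=-3, c=M0/2=0, d=(M1−M0)/(6·3)=-1823/7992, b=Δ0−h0·(2M0+M1)/6=1101/296
seg 1: a=2, c=M1/2=-1823/888, d=(M2−M1)/(6·2)=449/444, b=Δ1−h1·(2M1+M2)/6=-361/148
seg 2: a=-3, c=M2/2=3565/888, d=(M3−M2)/(6·3)=-3215/2664, b=Δ2−h2·(2M2+M3)/6=659/444
seg 3: a=5, c=M3/2=-760/111, d=(M4−M3)/(6·1)=3427/888, b=Δ3−h3·(2M3+M4)/6=-6227/888
seg 4: a=-5, c=M4/2=4201/888, d=(M5−M4)/(6·3)=-4201/7992, b=Δ4−h4·(2M4+M5)/6=-1351/148
t_q=33/4 → seg 3, τ=1/4; S=5+-6227/888·τ+-760/111·τ²+3427/888·τ³=54545/18944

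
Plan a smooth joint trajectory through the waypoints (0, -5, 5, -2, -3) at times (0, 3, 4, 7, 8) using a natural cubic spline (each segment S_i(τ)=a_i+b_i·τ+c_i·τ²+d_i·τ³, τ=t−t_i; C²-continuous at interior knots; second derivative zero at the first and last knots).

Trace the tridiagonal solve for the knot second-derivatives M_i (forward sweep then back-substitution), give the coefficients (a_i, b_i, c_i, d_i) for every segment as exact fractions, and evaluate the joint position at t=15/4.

Δ: Δ0=-5/3, Δ1=10, Δ2=-7/3, Δ3=-1
row 1: diag=8, rhs=70; c'=1/8, d'=35/4
row 2: denom=8−1·1/8=63/8; d'=(-74−1·35/4)/(63/8)=-662/63
row 3: denom=8−3·8/21=48/7; d'=(8−3·-662/63)/(48/7)=415/72
back: M3=415/72
back: M2=-662/63−8/21·415/72=-343/27
back: M1=35/4−1/8·-343/27=2233/216
M: M0=0, M1=2233/216, M2=-343/27, M3=415/72, M4=0
seg 0: a=0, c=M0/2=0, d=(M1−M0)/(6·3)=2233/3888, b=Δ0−h0·(2M0+M1)/6=-2953/432
seg 1: a=-5, c=M1/2=2233/432, d=(M2−M1)/(6·1)=-553/144, b=Δ1−h1·(2M1+M2)/6=1873/216
seg 2: a=5, c=M2/2=-343/54, d=(M3−M2)/(6·3)=3989/3888, b=Δ2−h2·(2M2+M3)/6=3235/432
seg 3: a=-2, c=M3/2=415/144, d=(M4−M3)/(6·1)=-415/432, b=Δ3−h3·(2M3+M4)/6=-631/216
t_q=15/4 → seg 1, τ=3/4; S=-5+1873/216·τ+2233/432·τ²+-553/144·τ³=25721/9216

  seg 0: a=0 b=-2953/432 c=0 d=2233/3888
  seg 1: a=-5 b=1873/216 c=2233/432 d=-553/144
  seg 2: a=5 b=3235/432 c=-343/54 d=3989/3888
  seg 3: a=-2 b=-631/216 c=415/144 d=-415/432
S(15/4) = 25721/9216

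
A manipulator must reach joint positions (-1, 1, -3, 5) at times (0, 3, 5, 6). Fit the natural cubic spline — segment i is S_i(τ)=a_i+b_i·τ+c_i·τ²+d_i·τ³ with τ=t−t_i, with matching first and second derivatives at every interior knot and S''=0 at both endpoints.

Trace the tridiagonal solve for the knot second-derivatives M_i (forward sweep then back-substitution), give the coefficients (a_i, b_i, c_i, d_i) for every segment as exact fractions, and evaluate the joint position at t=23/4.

  seg 0: a=-1 b=109/42 c=0 d=-3/14
  seg 1: a=1 b=-67/21 c=-27/14 d=53/42
  seg 2: a=-3 b=89/21 c=79/14 d=-79/42
S(23/4) = 2293/896

Δ: Δ0=2/3, Δ1=-2, Δ2=8
row 1: diag=10, rhs=-16; c'=1/5, d'=-8/5
row 2: denom=6−2·1/5=28/5; d'=(60−2·-8/5)/(28/5)=79/7
back: M2=79/7
back: M1=-8/5−1/5·79/7=-27/7
M: M0=0, M1=-27/7, M2=79/7, M3=0
seg 0: a=-1, c=M0/2=0, d=(M1−M0)/(6·3)=-3/14, b=Δ0−h0·(2M0+M1)/6=109/42
seg 1: a=1, c=M1/2=-27/14, d=(M2−M1)/(6·2)=53/42, b=Δ1−h1·(2M1+M2)/6=-67/21
seg 2: a=-3, c=M2/2=79/14, d=(M3−M2)/(6·1)=-79/42, b=Δ2−h2·(2M2+M3)/6=89/21
t_q=23/4 → seg 2, τ=3/4; S=-3+89/21·τ+79/14·τ²+-79/42·τ³=2293/896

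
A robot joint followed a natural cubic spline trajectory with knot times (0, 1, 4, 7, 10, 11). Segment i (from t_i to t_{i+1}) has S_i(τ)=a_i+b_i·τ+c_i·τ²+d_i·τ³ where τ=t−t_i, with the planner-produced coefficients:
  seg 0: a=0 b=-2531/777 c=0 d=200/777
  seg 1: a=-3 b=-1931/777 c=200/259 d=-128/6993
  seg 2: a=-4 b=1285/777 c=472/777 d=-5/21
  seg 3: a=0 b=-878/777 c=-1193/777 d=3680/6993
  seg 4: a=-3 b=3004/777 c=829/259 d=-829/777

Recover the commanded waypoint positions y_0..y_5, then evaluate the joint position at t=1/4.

y_0=0 y_1=-3 y_2=-4 y_3=0 y_4=-3 y_5=3
S(1/4) = -1679/2072

y_0 = S_0(0) = a_0 = 0
y_1 = S_1(0) = a_1 = -3
y_2 = S_2(0) = a_2 = -4
y_3 = S_3(0) = a_3 = 0
y_4 = S_4(0) = a_4 = -3
y_5 = S_4(1) = 3
t_q=1/4 is in segment 0 (τ=1/4); S_0(τ)=-1679/2072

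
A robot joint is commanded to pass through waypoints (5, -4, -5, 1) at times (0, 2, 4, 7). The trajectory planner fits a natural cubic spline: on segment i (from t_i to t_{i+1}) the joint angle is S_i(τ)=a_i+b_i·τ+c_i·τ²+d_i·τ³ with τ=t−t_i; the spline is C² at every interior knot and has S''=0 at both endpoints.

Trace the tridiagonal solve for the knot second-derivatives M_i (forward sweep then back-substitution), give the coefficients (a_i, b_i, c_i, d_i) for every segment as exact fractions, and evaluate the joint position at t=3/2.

  seg 0: a=5 b=-103/19 c=0 d=35/152
  seg 1: a=-4 b=-101/38 c=105/76 d=-23/152
  seg 2: a=-5 b=20/19 c=9/19 d=-1/19
S(3/2) = -2863/1216

Δ: Δ0=-9/2, Δ1=-1/2, Δ2=2
row 1: diag=8, rhs=24; c'=1/4, d'=3
row 2: denom=10−2·1/4=19/2; d'=(15−2·3)/(19/2)=18/19
back: M2=18/19
back: M1=3−1/4·18/19=105/38
M: M0=0, M1=105/38, M2=18/19, M3=0
seg 0: a=5, c=M0/2=0, d=(M1−M0)/(6·2)=35/152, b=Δ0−h0·(2M0+M1)/6=-103/19
seg 1: a=-4, c=M1/2=105/76, d=(M2−M1)/(6·2)=-23/152, b=Δ1−h1·(2M1+M2)/6=-101/38
seg 2: a=-5, c=M2/2=9/19, d=(M3−M2)/(6·3)=-1/19, b=Δ2−h2·(2M2+M3)/6=20/19
t_q=3/2 → seg 0, τ=3/2; S=5+-103/19·τ+0·τ²+35/152·τ³=-2863/1216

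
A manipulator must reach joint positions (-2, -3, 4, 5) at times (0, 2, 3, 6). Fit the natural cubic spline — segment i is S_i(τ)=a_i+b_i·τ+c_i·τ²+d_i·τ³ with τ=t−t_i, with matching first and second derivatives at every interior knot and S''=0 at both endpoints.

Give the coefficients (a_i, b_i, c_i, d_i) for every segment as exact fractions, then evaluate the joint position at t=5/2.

Δ: Δ0=-1/2, Δ1=7, Δ2=1/3
row 1: diag=6, rhs=45; c'=1/6, d'=15/2
row 2: denom=8−1·1/6=47/6; d'=(-40−1·15/2)/(47/6)=-285/47
back: M2=-285/47
back: M1=15/2−1/6·-285/47=400/47
M: M0=0, M1=400/47, M2=-285/47, M3=0
seg 0: a=-2, c=M0/2=0, d=(M1−M0)/(6·2)=100/141, b=Δ0−h0·(2M0+M1)/6=-941/282
seg 1: a=-3, c=M1/2=200/47, d=(M2−M1)/(6·1)=-685/282, b=Δ1−h1·(2M1+M2)/6=1459/282
seg 2: a=4, c=M2/2=-285/94, d=(M3−M2)/(6·3)=95/282, b=Δ2−h2·(2M2+M3)/6=902/141
t_q=5/2 → seg 1, τ=1/2; S=-3+1459/282·τ+200/47·τ²+-685/282·τ³=261/752

  seg 0: a=-2 b=-941/282 c=0 d=100/141
  seg 1: a=-3 b=1459/282 c=200/47 d=-685/282
  seg 2: a=4 b=902/141 c=-285/94 d=95/282
S(5/2) = 261/752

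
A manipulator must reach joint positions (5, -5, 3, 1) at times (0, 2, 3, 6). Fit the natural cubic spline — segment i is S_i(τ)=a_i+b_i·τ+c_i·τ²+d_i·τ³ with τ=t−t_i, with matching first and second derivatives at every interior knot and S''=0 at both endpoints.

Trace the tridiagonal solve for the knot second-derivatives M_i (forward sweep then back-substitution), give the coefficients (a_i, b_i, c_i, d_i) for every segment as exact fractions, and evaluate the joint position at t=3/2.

Δ: Δ0=-5, Δ1=8, Δ2=-2/3
row 1: diag=6, rhs=78; c'=1/6, d'=13
row 2: denom=8−1·1/6=47/6; d'=(-52−1·13)/(47/6)=-390/47
back: M2=-390/47
back: M1=13−1/6·-390/47=676/47
M: M0=0, M1=676/47, M2=-390/47, M3=0
seg 0: a=5, c=M0/2=0, d=(M1−M0)/(6·2)=169/141, b=Δ0−h0·(2M0+M1)/6=-1381/141
seg 1: a=-5, c=M1/2=338/47, d=(M2−M1)/(6·1)=-533/141, b=Δ1−h1·(2M1+M2)/6=647/141
seg 2: a=3, c=M2/2=-195/47, d=(M3−M2)/(6·3)=65/141, b=Δ2−h2·(2M2+M3)/6=1076/141
t_q=3/2 → seg 0, τ=3/2; S=5+-1381/141·τ+0·τ²+169/141·τ³=-2123/376

  seg 0: a=5 b=-1381/141 c=0 d=169/141
  seg 1: a=-5 b=647/141 c=338/47 d=-533/141
  seg 2: a=3 b=1076/141 c=-195/47 d=65/141
S(3/2) = -2123/376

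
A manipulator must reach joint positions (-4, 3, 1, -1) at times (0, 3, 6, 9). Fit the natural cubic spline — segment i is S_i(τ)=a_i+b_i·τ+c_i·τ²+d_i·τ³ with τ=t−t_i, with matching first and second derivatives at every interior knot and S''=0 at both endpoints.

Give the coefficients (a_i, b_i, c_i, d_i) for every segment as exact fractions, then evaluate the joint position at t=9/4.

  seg 0: a=-4 b=47/15 c=0 d=-4/45
  seg 1: a=3 b=11/15 c=-4/5 d=1/9
  seg 2: a=1 b=-16/15 c=1/5 d=-1/45
S(9/4) = 163/80

Δ: Δ0=7/3, Δ1=-2/3, Δ2=-2/3
row 1: diag=12, rhs=-18; c'=1/4, d'=-3/2
row 2: denom=12−3·1/4=45/4; d'=(0−3·-3/2)/(45/4)=2/5
back: M2=2/5
back: M1=-3/2−1/4·2/5=-8/5
M: M0=0, M1=-8/5, M2=2/5, M3=0
seg 0: a=-4, c=M0/2=0, d=(M1−M0)/(6·3)=-4/45, b=Δ0−h0·(2M0+M1)/6=47/15
seg 1: a=3, c=M1/2=-4/5, d=(M2−M1)/(6·3)=1/9, b=Δ1−h1·(2M1+M2)/6=11/15
seg 2: a=1, c=M2/2=1/5, d=(M3−M2)/(6·3)=-1/45, b=Δ2−h2·(2M2+M3)/6=-16/15
t_q=9/4 → seg 0, τ=9/4; S=-4+47/15·τ+0·τ²+-4/45·τ³=163/80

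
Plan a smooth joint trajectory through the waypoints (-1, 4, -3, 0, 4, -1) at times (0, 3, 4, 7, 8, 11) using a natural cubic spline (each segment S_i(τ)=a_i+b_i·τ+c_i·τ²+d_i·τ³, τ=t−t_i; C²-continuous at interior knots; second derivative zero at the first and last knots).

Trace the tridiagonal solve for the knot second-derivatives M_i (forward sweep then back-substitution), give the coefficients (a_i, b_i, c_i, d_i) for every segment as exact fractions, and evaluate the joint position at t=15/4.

  seg 0: a=-1 b=6044/1131 c=0 d=-4159/10179
  seg 1: a=4 b=-6433/1131 c=-4159/1131 d=2675/1131
  seg 2: a=-3 b=-2242/377 c=3866/1131 d=-43/117
  seg 3: a=0 b=1749/377 c=125/1131 d=-848/1131
  seg 4: a=4 b=2953/1131 c=-2419/1131 d=2419/10179
S(15/4) = -32249/24128

Δ: Δ0=5/3, Δ1=-7, Δ2=1, Δ3=4, Δ4=-5/3
row 1: diag=8, rhs=-52; c'=1/8, d'=-13/2
row 2: denom=8−1·1/8=63/8; d'=(48−1·-13/2)/(63/8)=436/63
row 3: denom=8−3·8/21=48/7; d'=(18−3·436/63)/(48/7)=-29/72
row 4: denom=8−1·7/48=377/48; d'=(-34−1·-29/72)/(377/48)=-4838/1131
back: M4=-4838/1131
back: M3=-29/72−7/48·-4838/1131=250/1131
back: M2=436/63−8/21·250/1131=7732/1131
back: M1=-13/2−1/8·7732/1131=-8318/1131
M: M0=0, M1=-8318/1131, M2=7732/1131, M3=250/1131, M4=-4838/1131, M5=0
seg 0: a=-1, c=M0/2=0, d=(M1−M0)/(6·3)=-4159/10179, b=Δ0−h0·(2M0+M1)/6=6044/1131
seg 1: a=4, c=M1/2=-4159/1131, d=(M2−M1)/(6·1)=2675/1131, b=Δ1−h1·(2M1+M2)/6=-6433/1131
seg 2: a=-3, c=M2/2=3866/1131, d=(M3−M2)/(6·3)=-43/117, b=Δ2−h2·(2M2+M3)/6=-2242/377
seg 3: a=0, c=M3/2=125/1131, d=(M4−M3)/(6·1)=-848/1131, b=Δ3−h3·(2M3+M4)/6=1749/377
seg 4: a=4, c=M4/2=-2419/1131, d=(M5−M4)/(6·3)=2419/10179, b=Δ4−h4·(2M4+M5)/6=2953/1131
t_q=15/4 → seg 1, τ=3/4; S=4+-6433/1131·τ+-4159/1131·τ²+2675/1131·τ³=-32249/24128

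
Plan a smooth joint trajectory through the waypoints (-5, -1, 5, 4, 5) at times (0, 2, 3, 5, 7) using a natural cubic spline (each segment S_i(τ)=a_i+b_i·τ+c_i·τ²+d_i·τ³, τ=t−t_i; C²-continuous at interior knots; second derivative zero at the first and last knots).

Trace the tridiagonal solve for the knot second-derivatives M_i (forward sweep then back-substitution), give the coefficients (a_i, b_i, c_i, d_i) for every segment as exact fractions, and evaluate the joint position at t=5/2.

  seg 0: a=-5 b=13/64 c=0 d=115/256
  seg 1: a=-1 b=179/32 c=345/128 d=-293/128
  seg 2: a=5 b=527/128 c=-267/64 d=477/512
  seg 3: a=4 b=-89/64 c=363/256 d=-121/512
S(5/2) = 2237/1024

Δ: Δ0=2, Δ1=6, Δ2=-1/2, Δ3=1/2
row 1: diag=6, rhs=24; c'=1/6, d'=4
row 2: denom=6−1·1/6=35/6; d'=(-39−1·4)/(35/6)=-258/35
row 3: denom=8−2·12/35=256/35; d'=(6−2·-258/35)/(256/35)=363/128
back: M3=363/128
back: M2=-258/35−12/35·363/128=-267/32
back: M1=4−1/6·-267/32=345/64
M: M0=0, M1=345/64, M2=-267/32, M3=363/128, M4=0
seg 0: a=-5, c=M0/2=0, d=(M1−M0)/(6·2)=115/256, b=Δ0−h0·(2M0+M1)/6=13/64
seg 1: a=-1, c=M1/2=345/128, d=(M2−M1)/(6·1)=-293/128, b=Δ1−h1·(2M1+M2)/6=179/32
seg 2: a=5, c=M2/2=-267/64, d=(M3−M2)/(6·2)=477/512, b=Δ2−h2·(2M2+M3)/6=527/128
seg 3: a=4, c=M3/2=363/256, d=(M4−M3)/(6·2)=-121/512, b=Δ3−h3·(2M3+M4)/6=-89/64
t_q=5/2 → seg 1, τ=1/2; S=-1+179/32·τ+345/128·τ²+-293/128·τ³=2237/1024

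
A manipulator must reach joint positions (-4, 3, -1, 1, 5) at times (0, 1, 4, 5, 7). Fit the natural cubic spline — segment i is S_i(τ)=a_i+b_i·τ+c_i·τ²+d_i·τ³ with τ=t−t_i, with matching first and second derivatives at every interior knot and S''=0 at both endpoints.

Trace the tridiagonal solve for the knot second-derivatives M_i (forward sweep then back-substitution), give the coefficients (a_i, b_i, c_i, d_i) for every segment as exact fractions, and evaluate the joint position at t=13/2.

Δ: Δ0=7, Δ1=-4/3, Δ2=2, Δ3=2
row 1: diag=8, rhs=-50; c'=3/8, d'=-25/4
row 2: denom=8−3·3/8=55/8; d'=(20−3·-25/4)/(55/8)=62/11
row 3: denom=6−1·8/55=322/55; d'=(0−1·62/11)/(322/55)=-155/161
back: M3=-155/161
back: M2=62/11−8/55·-155/161=930/161
back: M1=-25/4−3/8·930/161=-1355/161
M: M0=0, M1=-1355/161, M2=930/161, M3=-155/161, M4=0
seg 0: a=-4, c=M0/2=0, d=(M1−M0)/(6·1)=-1355/966, b=Δ0−h0·(2M0+M1)/6=8117/966
seg 1: a=3, c=M1/2=-1355/322, d=(M2−M1)/(6·3)=2285/2898, b=Δ1−h1·(2M1+M2)/6=2026/483
seg 2: a=-1, c=M2/2=465/161, d=(M3−M2)/(6·1)=-155/138, b=Δ2−h2·(2M2+M3)/6=227/966
seg 3: a=1, c=M3/2=-155/322, d=(M4−M3)/(6·2)=155/1932, b=Δ3−h3·(2M3+M4)/6=1276/483
t_q=13/2 → seg 3, τ=3/2; S=1+1276/483·τ+-155/322·τ²+155/1932·τ³=21383/5152

  seg 0: a=-4 b=8117/966 c=0 d=-1355/966
  seg 1: a=3 b=2026/483 c=-1355/322 d=2285/2898
  seg 2: a=-1 b=227/966 c=465/161 d=-155/138
  seg 3: a=1 b=1276/483 c=-155/322 d=155/1932
S(13/2) = 21383/5152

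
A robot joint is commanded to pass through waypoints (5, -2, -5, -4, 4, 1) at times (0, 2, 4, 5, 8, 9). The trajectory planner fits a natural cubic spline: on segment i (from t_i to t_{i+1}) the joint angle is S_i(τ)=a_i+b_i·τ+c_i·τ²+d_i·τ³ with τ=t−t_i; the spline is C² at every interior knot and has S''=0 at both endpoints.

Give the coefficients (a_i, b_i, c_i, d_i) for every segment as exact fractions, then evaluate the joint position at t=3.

Δ: Δ0=-7/2, Δ1=-3/2, Δ2=1, Δ3=8/3, Δ4=-3
row 1: diag=8, rhs=12; c'=1/4, d'=3/2
row 2: denom=6−2·1/4=11/2; d'=(15−2·3/2)/(11/2)=24/11
row 3: denom=8−1·2/11=86/11; d'=(10−1·24/11)/(86/11)=1
row 4: denom=8−3·33/86=589/86; d'=(-34−3·1)/(589/86)=-3182/589
back: M4=-3182/589
back: M3=1−33/86·-3182/589=1810/589
back: M2=24/11−2/11·1810/589=956/589
back: M1=3/2−1/4·956/589=1289/1178
M: M0=0, M1=1289/1178, M2=956/589, M3=1810/589, M4=-3182/589, M5=0
seg 0: a=5, c=M0/2=0, d=(M1−M0)/(6·2)=1289/14136, b=Δ0−h0·(2M0+M1)/6=-6829/1767
seg 1: a=-2, c=M1/2=1289/2356, d=(M2−M1)/(6·2)=623/14136, b=Δ1−h1·(2M1+M2)/6=-9791/3534
seg 2: a=-5, c=M2/2=478/589, d=(M3−M2)/(6·1)=427/1767, b=Δ2−h2·(2M2+M3)/6=-94/1767
seg 3: a=-4, c=M3/2=905/589, d=(M4−M3)/(6·3)=-832/1767, b=Δ3−h3·(2M3+M4)/6=4055/1767
seg 4: a=4, c=M4/2=-1591/589, d=(M5−M4)/(6·1)=1591/1767, b=Δ4−h4·(2M4+M5)/6=-2119/1767
t_q=3 → seg 1, τ=1; S=-2+-9791/3534·τ+1289/2356·τ²+623/14136·τ³=-19693/4712

  seg 0: a=5 b=-6829/1767 c=0 d=1289/14136
  seg 1: a=-2 b=-9791/3534 c=1289/2356 d=623/14136
  seg 2: a=-5 b=-94/1767 c=478/589 d=427/1767
  seg 3: a=-4 b=4055/1767 c=905/589 d=-832/1767
  seg 4: a=4 b=-2119/1767 c=-1591/589 d=1591/1767
S(3) = -19693/4712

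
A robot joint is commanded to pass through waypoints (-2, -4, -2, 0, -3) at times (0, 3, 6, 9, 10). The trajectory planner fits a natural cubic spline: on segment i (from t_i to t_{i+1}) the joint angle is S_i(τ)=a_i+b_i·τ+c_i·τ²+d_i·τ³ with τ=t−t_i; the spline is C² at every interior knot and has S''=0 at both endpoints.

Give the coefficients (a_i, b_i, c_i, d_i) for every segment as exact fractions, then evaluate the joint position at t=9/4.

  seg 0: a=-2 b=-299/324 c=0 d=83/2916
  seg 1: a=-4 b=-25/162 c=83/324 d=17/2916
  seg 2: a=-2 b=499/324 c=25/81 d=-583/2916
  seg 3: a=0 b=-325/162 c=-161/108 d=161/324
S(9/4) = -8645/2304

Δ: Δ0=-2/3, Δ1=2/3, Δ2=2/3, Δ3=-3
row 1: diag=12, rhs=8; c'=1/4, d'=2/3
row 2: denom=12−3·1/4=45/4; d'=(0−3·2/3)/(45/4)=-8/45
row 3: denom=8−3·4/15=36/5; d'=(-22−3·-8/45)/(36/5)=-161/54
back: M3=-161/54
back: M2=-8/45−4/15·-161/54=50/81
back: M1=2/3−1/4·50/81=83/162
M: M0=0, M1=83/162, M2=50/81, M3=-161/54, M4=0
seg 0: a=-2, c=M0/2=0, d=(M1−M0)/(6·3)=83/2916, b=Δ0−h0·(2M0+M1)/6=-299/324
seg 1: a=-4, c=M1/2=83/324, d=(M2−M1)/(6·3)=17/2916, b=Δ1−h1·(2M1+M2)/6=-25/162
seg 2: a=-2, c=M2/2=25/81, d=(M3−M2)/(6·3)=-583/2916, b=Δ2−h2·(2M2+M3)/6=499/324
seg 3: a=0, c=M3/2=-161/108, d=(M4−M3)/(6·1)=161/324, b=Δ3−h3·(2M3+M4)/6=-325/162
t_q=9/4 → seg 0, τ=9/4; S=-2+-299/324·τ+0·τ²+83/2916·τ³=-8645/2304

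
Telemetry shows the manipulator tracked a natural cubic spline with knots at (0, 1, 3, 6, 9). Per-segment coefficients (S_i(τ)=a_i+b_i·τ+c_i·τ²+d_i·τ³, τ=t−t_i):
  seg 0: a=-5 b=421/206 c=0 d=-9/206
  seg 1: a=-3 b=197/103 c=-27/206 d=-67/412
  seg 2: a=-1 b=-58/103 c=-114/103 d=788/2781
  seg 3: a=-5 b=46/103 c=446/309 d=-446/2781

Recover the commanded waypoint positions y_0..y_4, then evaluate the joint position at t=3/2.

y_0=-5 y_1=-3 y_2=-1 y_3=-5 y_4=5
S(3/2) = -6911/3296

y_0 = S_0(0) = a_0 = -5
y_1 = S_1(0) = a_1 = -3
y_2 = S_2(0) = a_2 = -1
y_3 = S_3(0) = a_3 = -5
y_4 = S_3(3) = 5
t_q=3/2 is in segment 1 (τ=1/2); S_1(τ)=-6911/3296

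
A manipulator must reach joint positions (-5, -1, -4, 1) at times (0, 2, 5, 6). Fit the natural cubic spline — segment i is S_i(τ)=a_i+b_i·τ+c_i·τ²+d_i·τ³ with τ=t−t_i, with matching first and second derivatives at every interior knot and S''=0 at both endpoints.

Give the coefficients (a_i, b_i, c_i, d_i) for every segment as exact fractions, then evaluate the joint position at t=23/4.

  seg 0: a=-5 b=226/71 c=0 d=-21/71
  seg 1: a=-1 b=-26/71 c=-126/71 d=37/71
  seg 2: a=-4 b=217/71 c=207/71 d=-69/71
S(23/4) = -2171/4544

Δ: Δ0=2, Δ1=-1, Δ2=5
row 1: diag=10, rhs=-18; c'=3/10, d'=-9/5
row 2: denom=8−3·3/10=71/10; d'=(36−3·-9/5)/(71/10)=414/71
back: M2=414/71
back: M1=-9/5−3/10·414/71=-252/71
M: M0=0, M1=-252/71, M2=414/71, M3=0
seg 0: a=-5, c=M0/2=0, d=(M1−M0)/(6·2)=-21/71, b=Δ0−h0·(2M0+M1)/6=226/71
seg 1: a=-1, c=M1/2=-126/71, d=(M2−M1)/(6·3)=37/71, b=Δ1−h1·(2M1+M2)/6=-26/71
seg 2: a=-4, c=M2/2=207/71, d=(M3−M2)/(6·1)=-69/71, b=Δ2−h2·(2M2+M3)/6=217/71
t_q=23/4 → seg 2, τ=3/4; S=-4+217/71·τ+207/71·τ²+-69/71·τ³=-2171/4544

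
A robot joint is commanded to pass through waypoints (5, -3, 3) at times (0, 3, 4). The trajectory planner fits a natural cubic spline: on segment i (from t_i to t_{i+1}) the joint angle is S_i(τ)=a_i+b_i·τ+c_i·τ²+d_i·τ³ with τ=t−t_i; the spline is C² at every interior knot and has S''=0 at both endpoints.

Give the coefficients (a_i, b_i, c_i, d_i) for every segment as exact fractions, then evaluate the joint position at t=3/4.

Δ: Δ0=-8/3, Δ1=6
row 1: diag=8, rhs=52; c'=1/8, d'=13/2
back: M1=13/2
M: M0=0, M1=13/2, M2=0
seg 0: a=5, c=M0/2=0, d=(M1−M0)/(6·3)=13/36, b=Δ0−h0·(2M0+M1)/6=-71/12
seg 1: a=-3, c=M1/2=13/4, d=(M2−M1)/(6·1)=-13/12, b=Δ1−h1·(2M1+M2)/6=23/6
t_q=3/4 → seg 0, τ=3/4; S=5+-71/12·τ+0·τ²+13/36·τ³=183/256

  seg 0: a=5 b=-71/12 c=0 d=13/36
  seg 1: a=-3 b=23/6 c=13/4 d=-13/12
S(3/4) = 183/256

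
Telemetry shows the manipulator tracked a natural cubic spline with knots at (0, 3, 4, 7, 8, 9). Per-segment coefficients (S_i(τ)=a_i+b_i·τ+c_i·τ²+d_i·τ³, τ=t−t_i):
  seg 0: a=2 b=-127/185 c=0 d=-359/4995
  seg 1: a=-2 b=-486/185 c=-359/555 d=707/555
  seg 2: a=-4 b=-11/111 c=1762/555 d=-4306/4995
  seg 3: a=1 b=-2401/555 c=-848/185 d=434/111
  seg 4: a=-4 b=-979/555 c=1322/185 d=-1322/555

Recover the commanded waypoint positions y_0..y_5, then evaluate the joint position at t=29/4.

y_0=2 y_1=-2 y_2=-4 y_3=1 y_4=-4 y_5=-1
S(29/4) = -1817/5920

y_0 = S_0(0) = a_0 = 2
y_1 = S_1(0) = a_1 = -2
y_2 = S_2(0) = a_2 = -4
y_3 = S_3(0) = a_3 = 1
y_4 = S_4(0) = a_4 = -4
y_5 = S_4(1) = -1
t_q=29/4 is in segment 3 (τ=1/4); S_3(τ)=-1817/5920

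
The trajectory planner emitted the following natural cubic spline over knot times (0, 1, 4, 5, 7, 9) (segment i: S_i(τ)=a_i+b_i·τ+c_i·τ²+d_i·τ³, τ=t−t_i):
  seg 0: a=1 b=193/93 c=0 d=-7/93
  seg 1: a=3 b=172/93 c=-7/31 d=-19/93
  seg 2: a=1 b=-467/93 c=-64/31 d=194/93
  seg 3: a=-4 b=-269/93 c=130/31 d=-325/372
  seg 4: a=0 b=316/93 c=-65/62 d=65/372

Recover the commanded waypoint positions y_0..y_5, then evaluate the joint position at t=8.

y_0=1 y_1=3 y_2=1 y_3=-4 y_4=0 y_5=4
S(8) = 313/124

y_0 = S_0(0) = a_0 = 1
y_1 = S_1(0) = a_1 = 3
y_2 = S_2(0) = a_2 = 1
y_3 = S_3(0) = a_3 = -4
y_4 = S_4(0) = a_4 = 0
y_5 = S_4(2) = 4
t_q=8 is in segment 4 (τ=1); S_4(τ)=313/124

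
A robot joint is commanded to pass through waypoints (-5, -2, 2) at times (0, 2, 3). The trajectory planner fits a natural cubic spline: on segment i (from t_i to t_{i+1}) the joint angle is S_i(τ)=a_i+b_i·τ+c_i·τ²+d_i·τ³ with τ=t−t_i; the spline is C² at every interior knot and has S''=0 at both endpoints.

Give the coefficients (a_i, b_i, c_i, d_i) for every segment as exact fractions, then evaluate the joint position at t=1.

  seg 0: a=-5 b=2/3 c=0 d=5/24
  seg 1: a=-2 b=19/6 c=5/4 d=-5/12
S(1) = -33/8

Δ: Δ0=3/2, Δ1=4
row 1: diag=6, rhs=15; c'=1/6, d'=5/2
back: M1=5/2
M: M0=0, M1=5/2, M2=0
seg 0: a=-5, c=M0/2=0, d=(M1−M0)/(6·2)=5/24, b=Δ0−h0·(2M0+M1)/6=2/3
seg 1: a=-2, c=M1/2=5/4, d=(M2−M1)/(6·1)=-5/12, b=Δ1−h1·(2M1+M2)/6=19/6
t_q=1 → seg 0, τ=1; S=-5+2/3·τ+0·τ²+5/24·τ³=-33/8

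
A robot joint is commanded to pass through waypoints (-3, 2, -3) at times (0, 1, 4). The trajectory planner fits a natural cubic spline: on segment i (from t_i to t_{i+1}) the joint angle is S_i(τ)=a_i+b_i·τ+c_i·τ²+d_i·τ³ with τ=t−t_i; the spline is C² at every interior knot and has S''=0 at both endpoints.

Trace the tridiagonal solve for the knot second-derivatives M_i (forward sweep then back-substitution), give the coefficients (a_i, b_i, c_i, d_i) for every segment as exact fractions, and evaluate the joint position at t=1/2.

Δ: Δ0=5, Δ1=-5/3
row 1: diag=8, rhs=-40; c'=3/8, d'=-5
back: M1=-5
M: M0=0, M1=-5, M2=0
seg 0: a=-3, c=M0/2=0, d=(M1−M0)/(6·1)=-5/6, b=Δ0−h0·(2M0+M1)/6=35/6
seg 1: a=2, c=M1/2=-5/2, d=(M2−M1)/(6·3)=5/18, b=Δ1−h1·(2M1+M2)/6=10/3
t_q=1/2 → seg 0, τ=1/2; S=-3+35/6·τ+0·τ²+-5/6·τ³=-3/16

  seg 0: a=-3 b=35/6 c=0 d=-5/6
  seg 1: a=2 b=10/3 c=-5/2 d=5/18
S(1/2) = -3/16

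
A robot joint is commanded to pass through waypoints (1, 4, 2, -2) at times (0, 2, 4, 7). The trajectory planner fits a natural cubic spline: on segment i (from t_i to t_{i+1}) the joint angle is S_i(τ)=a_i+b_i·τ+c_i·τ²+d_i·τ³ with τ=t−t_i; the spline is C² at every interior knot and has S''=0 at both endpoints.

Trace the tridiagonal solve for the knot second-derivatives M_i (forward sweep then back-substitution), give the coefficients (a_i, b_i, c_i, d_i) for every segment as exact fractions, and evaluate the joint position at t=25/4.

  seg 0: a=1 b=122/57 c=0 d=-73/456
  seg 1: a=4 b=25/114 c=-73/76 d=10/57
  seg 2: a=2 b=-173/114 c=7/76 d=-7/684
S(25/4) = -5179/4864

Δ: Δ0=3/2, Δ1=-1, Δ2=-4/3
row 1: diag=8, rhs=-15; c'=1/4, d'=-15/8
row 2: denom=10−2·1/4=19/2; d'=(-2−2·-15/8)/(19/2)=7/38
back: M2=7/38
back: M1=-15/8−1/4·7/38=-73/38
M: M0=0, M1=-73/38, M2=7/38, M3=0
seg 0: a=1, c=M0/2=0, d=(M1−M0)/(6·2)=-73/456, b=Δ0−h0·(2M0+M1)/6=122/57
seg 1: a=4, c=M1/2=-73/76, d=(M2−M1)/(6·2)=10/57, b=Δ1−h1·(2M1+M2)/6=25/114
seg 2: a=2, c=M2/2=7/76, d=(M3−M2)/(6·3)=-7/684, b=Δ2−h2·(2M2+M3)/6=-173/114
t_q=25/4 → seg 2, τ=9/4; S=2+-173/114·τ+7/76·τ²+-7/684·τ³=-5179/4864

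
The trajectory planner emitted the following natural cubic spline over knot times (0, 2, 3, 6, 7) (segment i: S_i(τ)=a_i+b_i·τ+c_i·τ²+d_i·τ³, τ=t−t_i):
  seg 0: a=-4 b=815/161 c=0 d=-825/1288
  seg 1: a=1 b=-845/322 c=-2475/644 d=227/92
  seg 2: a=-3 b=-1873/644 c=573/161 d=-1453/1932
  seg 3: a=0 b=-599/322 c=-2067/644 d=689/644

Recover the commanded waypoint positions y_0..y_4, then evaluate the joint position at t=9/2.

y_0=-4 y_1=1 y_2=-3 y_3=0 y_4=-4
S(9/2) = -9753/5152

y_0 = S_0(0) = a_0 = -4
y_1 = S_1(0) = a_1 = 1
y_2 = S_2(0) = a_2 = -3
y_3 = S_3(0) = a_3 = 0
y_4 = S_3(1) = -4
t_q=9/2 is in segment 2 (τ=3/2); S_2(τ)=-9753/5152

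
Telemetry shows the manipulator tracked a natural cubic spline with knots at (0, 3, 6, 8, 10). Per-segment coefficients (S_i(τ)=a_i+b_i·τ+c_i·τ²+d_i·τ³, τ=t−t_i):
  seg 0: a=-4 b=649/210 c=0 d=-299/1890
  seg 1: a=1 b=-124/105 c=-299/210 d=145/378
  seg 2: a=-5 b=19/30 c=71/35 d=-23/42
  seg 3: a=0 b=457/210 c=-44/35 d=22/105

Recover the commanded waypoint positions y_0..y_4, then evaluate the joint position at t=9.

y_0 = S_0(0) = a_0 = -4
y_1 = S_1(0) = a_1 = 1
y_2 = S_2(0) = a_2 = -5
y_3 = S_3(0) = a_3 = 0
y_4 = S_3(2) = 1
t_q=9 is in segment 3 (τ=1); S_3(τ)=79/70

y_0=-4 y_1=1 y_2=-5 y_3=0 y_4=1
S(9) = 79/70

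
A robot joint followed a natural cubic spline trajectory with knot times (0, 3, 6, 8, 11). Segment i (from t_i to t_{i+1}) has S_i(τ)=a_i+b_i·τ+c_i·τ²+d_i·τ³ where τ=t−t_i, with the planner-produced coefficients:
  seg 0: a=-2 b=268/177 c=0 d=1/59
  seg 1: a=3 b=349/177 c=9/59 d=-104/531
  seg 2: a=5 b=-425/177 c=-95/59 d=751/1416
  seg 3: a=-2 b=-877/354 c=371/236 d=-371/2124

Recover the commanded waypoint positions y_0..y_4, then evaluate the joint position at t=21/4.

y_0 = S_0(0) = a_0 = -2
y_1 = S_1(0) = a_1 = 3
y_2 = S_2(0) = a_2 = 5
y_3 = S_3(0) = a_3 = -2
y_4 = S_3(3) = 0
t_q=21/4 is in segment 1 (τ=9/4); S_1(τ)=5643/944

y_0=-2 y_1=3 y_2=5 y_3=-2 y_4=0
S(21/4) = 5643/944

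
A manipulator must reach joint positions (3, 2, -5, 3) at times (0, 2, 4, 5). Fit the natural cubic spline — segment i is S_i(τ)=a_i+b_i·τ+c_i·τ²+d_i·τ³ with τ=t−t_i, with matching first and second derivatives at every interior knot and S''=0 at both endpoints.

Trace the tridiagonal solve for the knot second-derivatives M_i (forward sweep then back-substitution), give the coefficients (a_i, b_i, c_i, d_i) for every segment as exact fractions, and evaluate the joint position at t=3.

Δ: Δ0=-1/2, Δ1=-7/2, Δ2=8
row 1: diag=8, rhs=-18; c'=1/4, d'=-9/4
row 2: denom=6−2·1/4=11/2; d'=(69−2·-9/4)/(11/2)=147/11
back: M2=147/11
back: M1=-9/4−1/4·147/11=-123/22
M: M0=0, M1=-123/22, M2=147/11, M3=0
seg 0: a=3, c=M0/2=0, d=(M1−M0)/(6·2)=-41/88, b=Δ0−h0·(2M0+M1)/6=15/11
seg 1: a=2, c=M1/2=-123/44, d=(M2−M1)/(6·2)=139/88, b=Δ1−h1·(2M1+M2)/6=-93/22
seg 2: a=-5, c=M2/2=147/22, d=(M3−M2)/(6·1)=-49/22, b=Δ2−h2·(2M2+M3)/6=39/11
t_q=3 → seg 1, τ=1; S=2+-93/22·τ+-123/44·τ²+139/88·τ³=-303/88

  seg 0: a=3 b=15/11 c=0 d=-41/88
  seg 1: a=2 b=-93/22 c=-123/44 d=139/88
  seg 2: a=-5 b=39/11 c=147/22 d=-49/22
S(3) = -303/88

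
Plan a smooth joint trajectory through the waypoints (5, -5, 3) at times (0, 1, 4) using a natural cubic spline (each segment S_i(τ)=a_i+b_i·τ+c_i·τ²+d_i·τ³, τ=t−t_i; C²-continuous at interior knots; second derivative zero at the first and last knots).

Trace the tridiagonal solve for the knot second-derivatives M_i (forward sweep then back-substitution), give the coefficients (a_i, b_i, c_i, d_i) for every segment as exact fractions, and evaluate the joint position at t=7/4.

Δ: Δ0=-10, Δ1=8/3
row 1: diag=8, rhs=76; c'=3/8, d'=19/2
back: M1=19/2
M: M0=0, M1=19/2, M2=0
seg 0: a=5, c=M0/2=0, d=(M1−M0)/(6·1)=19/12, b=Δ0−h0·(2M0+M1)/6=-139/12
seg 1: a=-5, c=M1/2=19/4, d=(M2−M1)/(6·3)=-19/36, b=Δ1−h1·(2M1+M2)/6=-41/6
t_q=7/4 → seg 1, τ=3/4; S=-5+-41/6·τ+19/4·τ²+-19/36·τ³=-1965/256

  seg 0: a=5 b=-139/12 c=0 d=19/12
  seg 1: a=-5 b=-41/6 c=19/4 d=-19/36
S(7/4) = -1965/256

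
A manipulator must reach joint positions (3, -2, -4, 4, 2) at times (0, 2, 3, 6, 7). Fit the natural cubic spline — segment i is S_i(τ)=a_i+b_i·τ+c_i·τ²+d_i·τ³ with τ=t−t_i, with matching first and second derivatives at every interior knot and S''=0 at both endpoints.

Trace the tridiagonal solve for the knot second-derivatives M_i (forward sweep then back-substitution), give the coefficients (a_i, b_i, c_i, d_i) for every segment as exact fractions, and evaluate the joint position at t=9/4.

  seg 0: a=3 b=-1136/483 c=0 d=-143/3864
  seg 1: a=-2 b=-2701/966 c=-143/644 d=281/276
  seg 2: a=-4 b=-359/1932 c=456/161 d=-3635/5796
  seg 3: a=4 b=-121/966 c=-1811/644 d=1811/1932
S(9/4) = -4833/1792

Δ: Δ0=-5/2, Δ1=-2, Δ2=8/3, Δ3=-2
row 1: diag=6, rhs=3; c'=1/6, d'=1/2
row 2: denom=8−1·1/6=47/6; d'=(28−1·1/2)/(47/6)=165/47
row 3: denom=8−3·18/47=322/47; d'=(-28−3·165/47)/(322/47)=-1811/322
back: M3=-1811/322
back: M2=165/47−18/47·-1811/322=912/161
back: M1=1/2−1/6·912/161=-143/322
M: M0=0, M1=-143/322, M2=912/161, M3=-1811/322, M4=0
seg 0: a=3, c=M0/2=0, d=(M1−M0)/(6·2)=-143/3864, b=Δ0−h0·(2M0+M1)/6=-1136/483
seg 1: a=-2, c=M1/2=-143/644, d=(M2−M1)/(6·1)=281/276, b=Δ1−h1·(2M1+M2)/6=-2701/966
seg 2: a=-4, c=M2/2=456/161, d=(M3−M2)/(6·3)=-3635/5796, b=Δ2−h2·(2M2+M3)/6=-359/1932
seg 3: a=4, c=M3/2=-1811/644, d=(M4−M3)/(6·1)=1811/1932, b=Δ3−h3·(2M3+M4)/6=-121/966
t_q=9/4 → seg 1, τ=1/4; S=-2+-2701/966·τ+-143/644·τ²+281/276·τ³=-4833/1792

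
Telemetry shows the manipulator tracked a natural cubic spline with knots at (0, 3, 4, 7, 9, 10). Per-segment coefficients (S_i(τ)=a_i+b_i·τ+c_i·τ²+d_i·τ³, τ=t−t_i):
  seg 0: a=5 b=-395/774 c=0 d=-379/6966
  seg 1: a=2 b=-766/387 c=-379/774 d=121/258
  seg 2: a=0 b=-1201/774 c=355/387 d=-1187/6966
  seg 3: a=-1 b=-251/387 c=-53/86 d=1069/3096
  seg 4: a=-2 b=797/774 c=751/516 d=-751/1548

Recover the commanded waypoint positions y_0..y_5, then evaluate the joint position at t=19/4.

y_0 = S_0(0) = a_0 = 5
y_1 = S_1(0) = a_1 = 2
y_2 = S_2(0) = a_2 = 0
y_3 = S_3(0) = a_3 = -1
y_4 = S_4(0) = a_4 = -2
y_5 = S_4(1) = 0
t_q=19/4 is in segment 2 (τ=3/4); S_2(τ)=-3961/5504

y_0=5 y_1=2 y_2=0 y_3=-1 y_4=-2 y_5=0
S(19/4) = -3961/5504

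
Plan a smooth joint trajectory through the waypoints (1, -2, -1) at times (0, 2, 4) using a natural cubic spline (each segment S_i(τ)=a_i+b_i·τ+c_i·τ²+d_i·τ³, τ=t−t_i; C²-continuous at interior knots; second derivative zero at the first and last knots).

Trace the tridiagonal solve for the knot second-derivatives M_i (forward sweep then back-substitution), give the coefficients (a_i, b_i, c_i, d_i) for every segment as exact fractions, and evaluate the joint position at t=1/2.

Δ: Δ0=-3/2, Δ1=1/2
row 1: diag=8, rhs=12; c'=1/4, d'=3/2
back: M1=3/2
M: M0=0, M1=3/2, M2=0
seg 0: a=1, c=M0/2=0, d=(M1−M0)/(6·2)=1/8, b=Δ0−h0·(2M0+M1)/6=-2
seg 1: a=-2, c=M1/2=3/4, d=(M2−M1)/(6·2)=-1/8, b=Δ1−h1·(2M1+M2)/6=-1/2
t_q=1/2 → seg 0, τ=1/2; S=1+-2·τ+0·τ²+1/8·τ³=1/64

  seg 0: a=1 b=-2 c=0 d=1/8
  seg 1: a=-2 b=-1/2 c=3/4 d=-1/8
S(1/2) = 1/64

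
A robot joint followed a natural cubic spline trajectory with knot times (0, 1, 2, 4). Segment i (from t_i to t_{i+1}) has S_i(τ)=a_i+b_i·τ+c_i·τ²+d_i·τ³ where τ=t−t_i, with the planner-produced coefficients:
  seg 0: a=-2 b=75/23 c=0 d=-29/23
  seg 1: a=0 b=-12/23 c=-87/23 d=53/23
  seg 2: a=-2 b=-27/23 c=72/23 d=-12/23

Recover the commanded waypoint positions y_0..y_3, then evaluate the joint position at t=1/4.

y_0 = S_0(0) = a_0 = -2
y_1 = S_1(0) = a_1 = 0
y_2 = S_2(0) = a_2 = -2
y_3 = S_2(2) = 4
t_q=1/4 is in segment 0 (τ=1/4); S_0(τ)=-1773/1472

y_0=-2 y_1=0 y_2=-2 y_3=4
S(1/4) = -1773/1472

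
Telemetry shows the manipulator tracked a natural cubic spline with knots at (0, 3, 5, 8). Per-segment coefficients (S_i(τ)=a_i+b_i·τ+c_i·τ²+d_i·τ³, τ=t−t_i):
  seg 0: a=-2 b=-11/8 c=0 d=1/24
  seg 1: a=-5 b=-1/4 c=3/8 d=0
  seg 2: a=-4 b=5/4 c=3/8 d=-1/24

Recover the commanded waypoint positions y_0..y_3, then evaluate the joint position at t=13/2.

y_0 = S_0(0) = a_0 = -2
y_1 = S_1(0) = a_1 = -5
y_2 = S_2(0) = a_2 = -4
y_3 = S_2(3) = 2
t_q=13/2 is in segment 2 (τ=3/2); S_2(τ)=-91/64

y_0=-2 y_1=-5 y_2=-4 y_3=2
S(13/2) = -91/64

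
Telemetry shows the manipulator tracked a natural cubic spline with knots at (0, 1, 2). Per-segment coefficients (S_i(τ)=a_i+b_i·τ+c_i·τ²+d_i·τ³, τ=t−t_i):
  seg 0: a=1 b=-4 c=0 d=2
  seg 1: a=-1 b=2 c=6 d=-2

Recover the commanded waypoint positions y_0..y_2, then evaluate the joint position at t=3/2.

y_0=1 y_1=-1 y_2=5
S(3/2) = 5/4

y_0 = S_0(0) = a_0 = 1
y_1 = S_1(0) = a_1 = -1
y_2 = S_1(1) = 5
t_q=3/2 is in segment 1 (τ=1/2); S_1(τ)=5/4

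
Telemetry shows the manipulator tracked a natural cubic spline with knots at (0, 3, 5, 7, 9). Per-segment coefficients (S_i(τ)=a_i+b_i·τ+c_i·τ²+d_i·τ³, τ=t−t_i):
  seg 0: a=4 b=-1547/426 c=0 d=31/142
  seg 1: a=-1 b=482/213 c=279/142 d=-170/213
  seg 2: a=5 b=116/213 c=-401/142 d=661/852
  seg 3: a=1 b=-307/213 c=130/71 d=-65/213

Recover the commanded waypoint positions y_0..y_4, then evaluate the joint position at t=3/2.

y_0=4 y_1=-1 y_2=5 y_3=1 y_4=3
S(3/2) = -807/1136

y_0 = S_0(0) = a_0 = 4
y_1 = S_1(0) = a_1 = -1
y_2 = S_2(0) = a_2 = 5
y_3 = S_3(0) = a_3 = 1
y_4 = S_3(2) = 3
t_q=3/2 is in segment 0 (τ=3/2); S_0(τ)=-807/1136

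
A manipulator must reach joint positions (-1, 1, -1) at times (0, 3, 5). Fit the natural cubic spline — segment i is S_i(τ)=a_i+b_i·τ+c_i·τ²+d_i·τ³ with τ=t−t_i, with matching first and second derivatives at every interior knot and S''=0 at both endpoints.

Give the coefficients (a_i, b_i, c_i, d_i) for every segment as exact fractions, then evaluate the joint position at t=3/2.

Δ: Δ0=2/3, Δ1=-1
row 1: diag=10, rhs=-10; c'=1/5, d'=-1
back: M1=-1
M: M0=0, M1=-1, M2=0
seg 0: a=-1, c=M0/2=0, d=(M1−M0)/(6·3)=-1/18, b=Δ0−h0·(2M0+M1)/6=7/6
seg 1: a=1, c=M1/2=-1/2, d=(M2−M1)/(6·2)=1/12, b=Δ1−h1·(2M1+M2)/6=-1/3
t_q=3/2 → seg 0, τ=3/2; S=-1+7/6·τ+0·τ²+-1/18·τ³=9/16

  seg 0: a=-1 b=7/6 c=0 d=-1/18
  seg 1: a=1 b=-1/3 c=-1/2 d=1/12
S(3/2) = 9/16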